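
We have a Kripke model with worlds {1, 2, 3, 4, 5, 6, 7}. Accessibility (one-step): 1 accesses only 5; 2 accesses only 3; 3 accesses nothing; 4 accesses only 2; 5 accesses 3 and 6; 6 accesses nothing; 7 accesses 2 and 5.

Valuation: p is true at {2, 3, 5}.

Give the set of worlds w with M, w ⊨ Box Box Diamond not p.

{2, 3, 5, 6}

1: successors {5}; Box Diamond not p there: 5:F. ✗
2: successors {3}; Box Diamond not p there: 3:T. ✓
3: no successors, so Box Box Diamond not p holds vacuously. ✓
4: successors {2}; Box Diamond not p there: 2:F. ✗
5: successors {3, 6}; Box Diamond not p there: 3:T, 6:T. ✓
6: no successors, so Box Box Diamond not p holds vacuously. ✓
7: successors {2, 5}; Box Diamond not p there: 2:F, 5:F. ✗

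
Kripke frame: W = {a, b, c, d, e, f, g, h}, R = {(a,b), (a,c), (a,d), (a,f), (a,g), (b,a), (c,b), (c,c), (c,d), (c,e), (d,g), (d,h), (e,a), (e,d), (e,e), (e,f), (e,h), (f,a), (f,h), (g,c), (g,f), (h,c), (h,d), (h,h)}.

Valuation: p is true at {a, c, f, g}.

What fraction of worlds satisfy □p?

a: successors {b, c, d, f, g}; p there: b:F, c:T, d:F, f:T, g:T. ✗
b: successors {a}; p there: a:T. ✓
c: successors {b, c, d, e}; p there: b:F, c:T, d:F, e:F. ✗
d: successors {g, h}; p there: g:T, h:F. ✗
e: successors {a, d, e, f, h}; p there: a:T, d:F, e:F, f:T, h:F. ✗
f: successors {a, h}; p there: a:T, h:F. ✗
g: successors {c, f}; p there: c:T, f:T. ✓
h: successors {c, d, h}; p there: c:T, d:F, h:F. ✗
That's 2 of 8 worlds, so 2/8 = 1/4.

1/4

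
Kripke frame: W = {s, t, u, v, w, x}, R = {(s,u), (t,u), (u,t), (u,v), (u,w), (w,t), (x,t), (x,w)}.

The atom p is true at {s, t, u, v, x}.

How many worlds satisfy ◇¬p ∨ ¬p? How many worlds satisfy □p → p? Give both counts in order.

For ◇¬p ∨ ¬p:
s: ◇¬p is F, ¬p is F. ✗
t: ◇¬p is F, ¬p is F. ✗
u: ◇¬p is T, ¬p is F. ✓
v: ◇¬p is F, ¬p is F. ✗
w: ◇¬p is F, ¬p is T. ✓
x: ◇¬p is T, ¬p is F. ✓
— 3 worlds.
For □p → p:
s: □p is T, p is T. ✓
t: □p is T, p is T. ✓
u: □p is F, p is T. ✓
v: □p is T, p is T. ✓
w: □p is T, p is F. ✗
x: □p is F, p is T. ✓
— 5 worlds.

3 and 5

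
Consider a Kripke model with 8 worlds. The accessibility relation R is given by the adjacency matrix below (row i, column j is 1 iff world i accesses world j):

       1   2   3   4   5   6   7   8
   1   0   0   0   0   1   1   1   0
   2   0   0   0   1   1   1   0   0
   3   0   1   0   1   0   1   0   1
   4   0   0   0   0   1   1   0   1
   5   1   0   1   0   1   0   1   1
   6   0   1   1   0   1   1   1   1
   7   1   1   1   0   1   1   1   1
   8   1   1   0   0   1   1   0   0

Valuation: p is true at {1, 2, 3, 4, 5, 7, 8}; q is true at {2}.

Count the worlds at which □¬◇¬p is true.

1: successors {5, 6, 7}; ¬◇¬p there: 5:T, 6:F, 7:F. ✗
2: successors {4, 5, 6}; ¬◇¬p there: 4:F, 5:T, 6:F. ✗
3: successors {2, 4, 6, 8}; ¬◇¬p there: 2:F, 4:F, 6:F, 8:F. ✗
4: successors {5, 6, 8}; ¬◇¬p there: 5:T, 6:F, 8:F. ✗
5: successors {1, 3, 5, 7, 8}; ¬◇¬p there: 1:F, 3:F, 5:T, 7:F, 8:F. ✗
6: successors {2, 3, 5, 6, 7, 8}; ¬◇¬p there: 2:F, 3:F, 5:T, 6:F, 7:F, 8:F. ✗
7: successors {1, 2, 3, 5, 6, 7, 8}; ¬◇¬p there: 1:F, 2:F, 3:F, 5:T, 6:F, 7:F, 8:F. ✗
8: successors {1, 2, 5, 6}; ¬◇¬p there: 1:F, 2:F, 5:T, 6:F. ✗
Satisfying worlds: ∅.

0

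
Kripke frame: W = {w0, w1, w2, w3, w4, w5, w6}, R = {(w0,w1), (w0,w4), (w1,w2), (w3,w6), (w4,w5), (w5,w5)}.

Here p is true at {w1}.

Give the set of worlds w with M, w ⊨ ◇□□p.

{w0, w1, w3}

w0: successors {w1, w4}; □□p there: w1:T, w4:F. ✓
w1: successors {w2}; □□p there: w2:T. ✓
w2: no successors, so ◇□□p fails. ✗
w3: successors {w6}; □□p there: w6:T. ✓
w4: successors {w5}; □□p there: w5:F. ✗
w5: successors {w5}; □□p there: w5:F. ✗
w6: no successors, so ◇□□p fails. ✗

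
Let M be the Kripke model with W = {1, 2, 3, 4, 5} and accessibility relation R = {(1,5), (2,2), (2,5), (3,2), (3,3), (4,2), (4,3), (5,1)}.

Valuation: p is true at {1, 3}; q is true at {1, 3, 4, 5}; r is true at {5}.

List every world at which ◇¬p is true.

1: successors {5}; ¬p there: 5:T. ✓
2: successors {2, 5}; ¬p there: 2:T, 5:T. ✓
3: successors {2, 3}; ¬p there: 2:T, 3:F. ✓
4: successors {2, 3}; ¬p there: 2:T, 3:F. ✓
5: successors {1}; ¬p there: 1:F. ✗

{1, 2, 3, 4}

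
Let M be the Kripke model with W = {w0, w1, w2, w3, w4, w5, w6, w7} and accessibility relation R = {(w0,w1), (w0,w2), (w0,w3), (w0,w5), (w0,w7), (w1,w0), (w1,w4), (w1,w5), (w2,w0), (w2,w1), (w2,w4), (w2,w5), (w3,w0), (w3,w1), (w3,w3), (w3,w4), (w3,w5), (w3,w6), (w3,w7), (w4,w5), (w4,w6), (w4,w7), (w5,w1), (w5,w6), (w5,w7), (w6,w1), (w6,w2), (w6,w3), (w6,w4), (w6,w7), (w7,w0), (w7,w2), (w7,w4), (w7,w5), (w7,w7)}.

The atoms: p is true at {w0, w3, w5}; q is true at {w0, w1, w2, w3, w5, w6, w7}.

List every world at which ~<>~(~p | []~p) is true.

w0: <>~(~p | []~p) is T. ✗
w1: <>~(~p | []~p) is T. ✗
w2: <>~(~p | []~p) is T. ✗
w3: <>~(~p | []~p) is T. ✗
w4: <>~(~p | []~p) is F. ✓
w5: <>~(~p | []~p) is F. ✓
w6: <>~(~p | []~p) is T. ✗
w7: <>~(~p | []~p) is T. ✗

{w4, w5}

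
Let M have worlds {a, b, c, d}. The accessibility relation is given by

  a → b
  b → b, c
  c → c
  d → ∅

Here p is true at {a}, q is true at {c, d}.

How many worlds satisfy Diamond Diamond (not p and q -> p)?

a: successors {b}; Diamond (not p and q -> p) there: b:T. ✓
b: successors {b, c}; Diamond (not p and q -> p) there: b:T, c:F. ✓
c: successors {c}; Diamond (not p and q -> p) there: c:F. ✗
d: no successors, so Diamond Diamond (not p and q -> p) fails. ✗
Satisfying worlds: {a, b}.

2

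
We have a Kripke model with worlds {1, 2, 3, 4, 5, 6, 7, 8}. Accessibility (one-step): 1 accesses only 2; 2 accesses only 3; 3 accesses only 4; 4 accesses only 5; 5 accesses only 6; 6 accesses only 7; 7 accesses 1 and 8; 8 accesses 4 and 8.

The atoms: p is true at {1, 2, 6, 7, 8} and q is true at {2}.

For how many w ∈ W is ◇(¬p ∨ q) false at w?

1: successors {2}; ¬p ∨ q there: 2:T. ✓
2: successors {3}; ¬p ∨ q there: 3:T. ✓
3: successors {4}; ¬p ∨ q there: 4:T. ✓
4: successors {5}; ¬p ∨ q there: 5:T. ✓
5: successors {6}; ¬p ∨ q there: 6:F. ✗
6: successors {7}; ¬p ∨ q there: 7:F. ✗
7: successors {1, 8}; ¬p ∨ q there: 1:F, 8:F. ✗
8: successors {4, 8}; ¬p ∨ q there: 4:T, 8:F. ✓
Satisfying worlds: {1, 2, 3, 4, 8}.
So ◇(¬p ∨ q) fails at the other 3 worlds.

3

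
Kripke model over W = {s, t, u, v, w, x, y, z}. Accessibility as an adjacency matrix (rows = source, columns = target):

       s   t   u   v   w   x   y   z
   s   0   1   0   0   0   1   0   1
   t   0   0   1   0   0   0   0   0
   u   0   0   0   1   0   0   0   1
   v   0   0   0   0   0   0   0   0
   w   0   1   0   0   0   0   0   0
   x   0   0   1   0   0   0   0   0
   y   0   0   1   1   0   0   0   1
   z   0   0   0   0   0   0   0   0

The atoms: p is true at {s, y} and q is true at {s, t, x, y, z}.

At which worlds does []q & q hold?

s: []q is T, q is T. ✓
t: []q is F, q is T. ✗
u: []q is F, q is F. ✗
v: []q is T, q is F. ✗
w: []q is T, q is F. ✗
x: []q is F, q is T. ✗
y: []q is F, q is T. ✗
z: []q is T, q is T. ✓

{s, z}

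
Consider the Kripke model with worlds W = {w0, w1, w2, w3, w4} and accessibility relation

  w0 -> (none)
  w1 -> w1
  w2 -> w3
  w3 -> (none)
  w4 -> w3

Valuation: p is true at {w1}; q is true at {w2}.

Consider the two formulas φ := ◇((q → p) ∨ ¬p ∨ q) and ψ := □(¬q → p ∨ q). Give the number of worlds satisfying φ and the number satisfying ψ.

3 and 3

For ◇((q → p) ∨ ¬p ∨ q):
w0: no successors, so ◇((q → p) ∨ ¬p ∨ q) fails. ✗
w1: successors {w1}; (q → p) ∨ ¬p ∨ q there: w1:T. ✓
w2: successors {w3}; (q → p) ∨ ¬p ∨ q there: w3:T. ✓
w3: no successors, so ◇((q → p) ∨ ¬p ∨ q) fails. ✗
w4: successors {w3}; (q → p) ∨ ¬p ∨ q there: w3:T. ✓
— 3 worlds.
For □(¬q → p ∨ q):
w0: no successors, so □(¬q → p ∨ q) holds vacuously. ✓
w1: successors {w1}; ¬q → p ∨ q there: w1:T. ✓
w2: successors {w3}; ¬q → p ∨ q there: w3:F. ✗
w3: no successors, so □(¬q → p ∨ q) holds vacuously. ✓
w4: successors {w3}; ¬q → p ∨ q there: w3:F. ✗
— 3 worlds.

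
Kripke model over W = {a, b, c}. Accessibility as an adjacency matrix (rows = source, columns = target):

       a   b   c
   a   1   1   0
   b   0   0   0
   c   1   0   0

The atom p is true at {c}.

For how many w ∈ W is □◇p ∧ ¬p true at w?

1

a: □◇p is F, ¬p is T. ✗
b: □◇p is T, ¬p is T. ✓
c: □◇p is F, ¬p is F. ✗
Satisfying worlds: {b}.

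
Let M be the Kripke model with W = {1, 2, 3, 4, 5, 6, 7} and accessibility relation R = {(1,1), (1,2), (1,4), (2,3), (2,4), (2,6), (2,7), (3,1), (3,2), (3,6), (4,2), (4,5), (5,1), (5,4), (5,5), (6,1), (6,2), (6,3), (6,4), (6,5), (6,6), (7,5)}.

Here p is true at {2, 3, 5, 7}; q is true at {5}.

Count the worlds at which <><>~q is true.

7

1: successors {1, 2, 4}; <>~q there: 1:T, 2:T, 4:T. ✓
2: successors {3, 4, 6, 7}; <>~q there: 3:T, 4:T, 6:T, 7:F. ✓
3: successors {1, 2, 6}; <>~q there: 1:T, 2:T, 6:T. ✓
4: successors {2, 5}; <>~q there: 2:T, 5:T. ✓
5: successors {1, 4, 5}; <>~q there: 1:T, 4:T, 5:T. ✓
6: successors {1, 2, 3, 4, 5, 6}; <>~q there: 1:T, 2:T, 3:T, 4:T, 5:T, 6:T. ✓
7: successors {5}; <>~q there: 5:T. ✓
Satisfying worlds: {1, 2, 3, 4, 5, 6, 7}.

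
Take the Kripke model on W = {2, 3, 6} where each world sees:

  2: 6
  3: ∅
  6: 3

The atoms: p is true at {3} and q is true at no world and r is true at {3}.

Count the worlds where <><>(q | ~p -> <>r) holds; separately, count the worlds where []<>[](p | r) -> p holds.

1 and 2

For <><>(q | ~p -> <>r):
2: successors {6}; <>(q | ~p -> <>r) there: 6:T. ✓
3: no successors, so <><>(q | ~p -> <>r) fails. ✗
6: successors {3}; <>(q | ~p -> <>r) there: 3:F. ✗
— 1 world.
For []<>[](p | r) -> p:
2: []<>[](p | r) is T, p is F. ✗
3: []<>[](p | r) is T, p is T. ✓
6: []<>[](p | r) is F, p is F. ✓
— 2 worlds.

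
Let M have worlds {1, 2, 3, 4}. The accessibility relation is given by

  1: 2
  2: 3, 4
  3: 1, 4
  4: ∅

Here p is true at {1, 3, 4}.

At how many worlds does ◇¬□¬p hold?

2

1: successors {2}; ¬□¬p there: 2:T. ✓
2: successors {3, 4}; ¬□¬p there: 3:T, 4:F. ✓
3: successors {1, 4}; ¬□¬p there: 1:F, 4:F. ✗
4: no successors, so ◇¬□¬p fails. ✗
Satisfying worlds: {1, 2}.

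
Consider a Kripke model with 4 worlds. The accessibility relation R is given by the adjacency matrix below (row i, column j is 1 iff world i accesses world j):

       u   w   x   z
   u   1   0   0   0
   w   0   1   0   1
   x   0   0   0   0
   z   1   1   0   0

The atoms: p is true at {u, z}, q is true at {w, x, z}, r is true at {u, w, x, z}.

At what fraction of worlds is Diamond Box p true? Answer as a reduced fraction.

u: successors {u}; Box p there: u:T. ✓
w: successors {w, z}; Box p there: w:F, z:F. ✗
x: no successors, so Diamond Box p fails. ✗
z: successors {u, w}; Box p there: u:T, w:F. ✓
That's 2 of 4 worlds, so 2/4 = 1/2.

1/2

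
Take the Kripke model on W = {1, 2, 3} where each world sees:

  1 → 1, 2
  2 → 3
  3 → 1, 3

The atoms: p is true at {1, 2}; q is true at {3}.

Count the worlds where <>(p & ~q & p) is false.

1: successors {1, 2}; p & ~q & p there: 1:T, 2:T. ✓
2: successors {3}; p & ~q & p there: 3:F. ✗
3: successors {1, 3}; p & ~q & p there: 1:T, 3:F. ✓
Satisfying worlds: {1, 3}.
So <>(p & ~q & p) fails at the other 1 world.

1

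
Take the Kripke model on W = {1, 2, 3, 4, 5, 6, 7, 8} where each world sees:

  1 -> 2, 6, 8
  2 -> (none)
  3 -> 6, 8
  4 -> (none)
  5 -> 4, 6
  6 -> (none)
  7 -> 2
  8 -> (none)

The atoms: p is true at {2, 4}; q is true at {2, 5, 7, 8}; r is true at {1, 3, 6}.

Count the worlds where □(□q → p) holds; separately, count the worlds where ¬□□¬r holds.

For □(□q → p):
1: successors {2, 6, 8}; □q → p there: 2:T, 6:F, 8:F. ✗
2: no successors, so □(□q → p) holds vacuously. ✓
3: successors {6, 8}; □q → p there: 6:F, 8:F. ✗
4: no successors, so □(□q → p) holds vacuously. ✓
5: successors {4, 6}; □q → p there: 4:T, 6:F. ✗
6: no successors, so □(□q → p) holds vacuously. ✓
7: successors {2}; □q → p there: 2:T. ✓
8: no successors, so □(□q → p) holds vacuously. ✓
— 5 worlds.
For ¬□□¬r:
1: □□¬r is T. ✗
2: □□¬r is T. ✗
3: □□¬r is T. ✗
4: □□¬r is T. ✗
5: □□¬r is T. ✗
6: □□¬r is T. ✗
7: □□¬r is T. ✗
8: □□¬r is T. ✗
— 0 worlds.

5 and 0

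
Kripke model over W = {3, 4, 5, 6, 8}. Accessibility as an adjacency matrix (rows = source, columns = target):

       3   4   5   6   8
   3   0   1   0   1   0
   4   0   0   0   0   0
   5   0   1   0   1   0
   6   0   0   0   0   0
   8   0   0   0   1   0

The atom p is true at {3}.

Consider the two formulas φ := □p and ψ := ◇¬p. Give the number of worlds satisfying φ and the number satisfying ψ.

For □p:
3: successors {4, 6}; p there: 4:F, 6:F. ✗
4: no successors, so □p holds vacuously. ✓
5: successors {4, 6}; p there: 4:F, 6:F. ✗
6: no successors, so □p holds vacuously. ✓
8: successors {6}; p there: 6:F. ✗
— 2 worlds.
For ◇¬p:
3: successors {4, 6}; ¬p there: 4:T, 6:T. ✓
4: no successors, so ◇¬p fails. ✗
5: successors {4, 6}; ¬p there: 4:T, 6:T. ✓
6: no successors, so ◇¬p fails. ✗
8: successors {6}; ¬p there: 6:T. ✓
— 3 worlds.

2 and 3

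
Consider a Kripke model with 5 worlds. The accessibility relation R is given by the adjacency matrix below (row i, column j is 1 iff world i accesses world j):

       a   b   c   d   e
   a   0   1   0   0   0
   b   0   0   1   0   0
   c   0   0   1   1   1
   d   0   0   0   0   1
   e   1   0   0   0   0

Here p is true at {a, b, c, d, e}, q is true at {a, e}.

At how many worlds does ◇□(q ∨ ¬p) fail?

3

a: successors {b}; □(q ∨ ¬p) there: b:F. ✗
b: successors {c}; □(q ∨ ¬p) there: c:F. ✗
c: successors {c, d, e}; □(q ∨ ¬p) there: c:F, d:T, e:T. ✓
d: successors {e}; □(q ∨ ¬p) there: e:T. ✓
e: successors {a}; □(q ∨ ¬p) there: a:F. ✗
Satisfying worlds: {c, d}.
So ◇□(q ∨ ¬p) fails at the other 3 worlds.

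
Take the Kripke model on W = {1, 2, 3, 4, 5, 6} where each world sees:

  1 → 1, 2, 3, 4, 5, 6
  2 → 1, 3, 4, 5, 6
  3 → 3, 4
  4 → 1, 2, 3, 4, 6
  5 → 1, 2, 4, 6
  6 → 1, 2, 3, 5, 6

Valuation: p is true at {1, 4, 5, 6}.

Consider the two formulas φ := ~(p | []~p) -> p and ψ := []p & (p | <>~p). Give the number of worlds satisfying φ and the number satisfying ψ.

4 and 0

For ~(p | []~p) -> p:
1: ~(p | []~p) is F, p is T. ✓
2: ~(p | []~p) is T, p is F. ✗
3: ~(p | []~p) is T, p is F. ✗
4: ~(p | []~p) is F, p is T. ✓
5: ~(p | []~p) is F, p is T. ✓
6: ~(p | []~p) is F, p is T. ✓
— 4 worlds.
For []p & (p | <>~p):
1: []p is F, p | <>~p is T. ✗
2: []p is F, p | <>~p is T. ✗
3: []p is F, p | <>~p is T. ✗
4: []p is F, p | <>~p is T. ✗
5: []p is F, p | <>~p is T. ✗
6: []p is F, p | <>~p is T. ✗
— 0 worlds.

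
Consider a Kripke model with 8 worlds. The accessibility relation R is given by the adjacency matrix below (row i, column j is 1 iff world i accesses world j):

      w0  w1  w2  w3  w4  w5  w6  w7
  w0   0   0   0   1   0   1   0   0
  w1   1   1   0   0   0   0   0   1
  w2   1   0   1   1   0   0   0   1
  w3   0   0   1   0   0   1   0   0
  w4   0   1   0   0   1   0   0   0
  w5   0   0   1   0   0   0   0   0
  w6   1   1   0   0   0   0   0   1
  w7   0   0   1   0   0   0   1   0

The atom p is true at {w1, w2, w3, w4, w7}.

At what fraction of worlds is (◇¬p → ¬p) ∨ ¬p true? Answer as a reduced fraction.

1/2

w0: ◇¬p → ¬p is T, ¬p is T. ✓
w1: ◇¬p → ¬p is F, ¬p is F. ✗
w2: ◇¬p → ¬p is F, ¬p is F. ✗
w3: ◇¬p → ¬p is F, ¬p is F. ✗
w4: ◇¬p → ¬p is T, ¬p is F. ✓
w5: ◇¬p → ¬p is T, ¬p is T. ✓
w6: ◇¬p → ¬p is T, ¬p is T. ✓
w7: ◇¬p → ¬p is F, ¬p is F. ✗
That's 4 of 8 worlds, so 4/8 = 1/2.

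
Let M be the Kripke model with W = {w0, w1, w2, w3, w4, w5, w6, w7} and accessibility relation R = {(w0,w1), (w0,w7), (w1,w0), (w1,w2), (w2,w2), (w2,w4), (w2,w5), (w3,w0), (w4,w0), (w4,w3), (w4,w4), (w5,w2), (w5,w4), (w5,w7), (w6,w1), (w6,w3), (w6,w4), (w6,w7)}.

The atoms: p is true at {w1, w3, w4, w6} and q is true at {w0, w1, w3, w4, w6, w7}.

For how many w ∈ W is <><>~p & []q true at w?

w0: <><>~p is T, []q is T. ✓
w1: <><>~p is T, []q is F. ✗
w2: <><>~p is T, []q is F. ✗
w3: <><>~p is T, []q is T. ✓
w4: <><>~p is T, []q is T. ✓
w5: <><>~p is T, []q is F. ✗
w6: <><>~p is T, []q is T. ✓
w7: <><>~p is F, []q is T. ✗
Satisfying worlds: {w0, w3, w4, w6}.

4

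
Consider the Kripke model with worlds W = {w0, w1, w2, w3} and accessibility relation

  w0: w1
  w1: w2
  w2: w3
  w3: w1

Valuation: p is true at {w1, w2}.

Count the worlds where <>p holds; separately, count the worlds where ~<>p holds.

For <>p:
w0: successors {w1}; p there: w1:T. ✓
w1: successors {w2}; p there: w2:T. ✓
w2: successors {w3}; p there: w3:F. ✗
w3: successors {w1}; p there: w1:T. ✓
— 3 worlds.
For ~<>p:
w0: <>p is T. ✗
w1: <>p is T. ✗
w2: <>p is F. ✓
w3: <>p is T. ✗
— 1 world.

3 and 1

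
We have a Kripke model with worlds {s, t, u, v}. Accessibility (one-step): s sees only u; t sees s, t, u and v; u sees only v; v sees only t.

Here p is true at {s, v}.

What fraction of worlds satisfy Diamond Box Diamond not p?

3/4

s: successors {u}; Box Diamond not p there: u:T. ✓
t: successors {s, t, u, v}; Box Diamond not p there: s:F, t:F, u:T, v:T. ✓
u: successors {v}; Box Diamond not p there: v:T. ✓
v: successors {t}; Box Diamond not p there: t:F. ✗
That's 3 of 4 worlds, so 3/4.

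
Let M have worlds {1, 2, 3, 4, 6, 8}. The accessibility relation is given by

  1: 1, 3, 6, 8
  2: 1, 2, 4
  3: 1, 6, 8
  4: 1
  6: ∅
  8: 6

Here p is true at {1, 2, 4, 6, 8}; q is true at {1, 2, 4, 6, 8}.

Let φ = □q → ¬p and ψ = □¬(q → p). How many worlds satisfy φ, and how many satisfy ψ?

2 and 1

For □q → ¬p:
1: □q is F, ¬p is F. ✓
2: □q is T, ¬p is F. ✗
3: □q is T, ¬p is T. ✓
4: □q is T, ¬p is F. ✗
6: □q is T, ¬p is F. ✗
8: □q is T, ¬p is F. ✗
— 2 worlds.
For □¬(q → p):
1: successors {1, 3, 6, 8}; ¬(q → p) there: 1:F, 3:F, 6:F, 8:F. ✗
2: successors {1, 2, 4}; ¬(q → p) there: 1:F, 2:F, 4:F. ✗
3: successors {1, 6, 8}; ¬(q → p) there: 1:F, 6:F, 8:F. ✗
4: successors {1}; ¬(q → p) there: 1:F. ✗
6: no successors, so □¬(q → p) holds vacuously. ✓
8: successors {6}; ¬(q → p) there: 6:F. ✗
— 1 world.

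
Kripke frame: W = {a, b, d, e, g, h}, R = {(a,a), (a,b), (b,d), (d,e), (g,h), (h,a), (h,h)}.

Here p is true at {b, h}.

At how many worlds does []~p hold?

a: successors {a, b}; ~p there: a:T, b:F. ✗
b: successors {d}; ~p there: d:T. ✓
d: successors {e}; ~p there: e:T. ✓
e: no successors, so []~p holds vacuously. ✓
g: successors {h}; ~p there: h:F. ✗
h: successors {a, h}; ~p there: a:T, h:F. ✗
Satisfying worlds: {b, d, e}.

3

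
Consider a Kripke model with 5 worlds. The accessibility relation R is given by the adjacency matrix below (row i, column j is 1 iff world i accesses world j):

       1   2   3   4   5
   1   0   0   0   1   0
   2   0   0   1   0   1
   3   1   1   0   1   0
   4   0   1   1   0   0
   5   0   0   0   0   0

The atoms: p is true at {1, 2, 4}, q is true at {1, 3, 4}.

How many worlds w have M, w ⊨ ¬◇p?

2

1: ◇p is T. ✗
2: ◇p is F. ✓
3: ◇p is T. ✗
4: ◇p is T. ✗
5: ◇p is F. ✓
Satisfying worlds: {2, 5}.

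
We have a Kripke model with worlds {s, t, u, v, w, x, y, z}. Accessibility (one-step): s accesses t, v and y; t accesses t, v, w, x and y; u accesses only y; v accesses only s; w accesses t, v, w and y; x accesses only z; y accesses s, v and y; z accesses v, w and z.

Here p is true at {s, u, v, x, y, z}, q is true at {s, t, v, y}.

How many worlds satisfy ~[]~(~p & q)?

3

s: []~(~p & q) is F. ✓
t: []~(~p & q) is F. ✓
u: []~(~p & q) is T. ✗
v: []~(~p & q) is T. ✗
w: []~(~p & q) is F. ✓
x: []~(~p & q) is T. ✗
y: []~(~p & q) is T. ✗
z: []~(~p & q) is T. ✗
Satisfying worlds: {s, t, w}.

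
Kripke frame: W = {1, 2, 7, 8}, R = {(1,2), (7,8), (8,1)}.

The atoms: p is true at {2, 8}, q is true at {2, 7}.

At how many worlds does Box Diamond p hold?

2

1: successors {2}; Diamond p there: 2:F. ✗
2: no successors, so Box Diamond p holds vacuously. ✓
7: successors {8}; Diamond p there: 8:F. ✗
8: successors {1}; Diamond p there: 1:T. ✓
Satisfying worlds: {2, 8}.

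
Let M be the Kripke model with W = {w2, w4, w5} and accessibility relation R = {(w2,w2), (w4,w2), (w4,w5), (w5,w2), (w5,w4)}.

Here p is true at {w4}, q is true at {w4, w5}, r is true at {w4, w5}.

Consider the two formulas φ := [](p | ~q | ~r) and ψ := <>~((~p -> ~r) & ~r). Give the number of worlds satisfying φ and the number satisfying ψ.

For [](p | ~q | ~r):
w2: successors {w2}; p | ~q | ~r there: w2:T. ✓
w4: successors {w2, w5}; p | ~q | ~r there: w2:T, w5:F. ✗
w5: successors {w2, w4}; p | ~q | ~r there: w2:T, w4:T. ✓
— 2 worlds.
For <>~((~p -> ~r) & ~r):
w2: successors {w2}; ~((~p -> ~r) & ~r) there: w2:F. ✗
w4: successors {w2, w5}; ~((~p -> ~r) & ~r) there: w2:F, w5:T. ✓
w5: successors {w2, w4}; ~((~p -> ~r) & ~r) there: w2:F, w4:T. ✓
— 2 worlds.

2 and 2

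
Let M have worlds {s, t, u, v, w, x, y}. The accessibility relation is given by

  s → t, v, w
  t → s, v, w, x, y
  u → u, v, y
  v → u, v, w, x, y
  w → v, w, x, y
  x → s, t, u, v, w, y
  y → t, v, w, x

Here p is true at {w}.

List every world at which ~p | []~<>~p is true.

{s, t, u, v, x, y}

s: ~p is T, []~<>~p is F. ✓
t: ~p is T, []~<>~p is F. ✓
u: ~p is T, []~<>~p is F. ✓
v: ~p is T, []~<>~p is F. ✓
w: ~p is F, []~<>~p is F. ✗
x: ~p is T, []~<>~p is F. ✓
y: ~p is T, []~<>~p is F. ✓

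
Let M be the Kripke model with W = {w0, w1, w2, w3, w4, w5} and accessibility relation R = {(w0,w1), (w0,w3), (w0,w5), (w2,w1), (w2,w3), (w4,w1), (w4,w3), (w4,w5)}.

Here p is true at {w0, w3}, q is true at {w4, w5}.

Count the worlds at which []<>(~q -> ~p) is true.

w0: successors {w1, w3, w5}; <>(~q -> ~p) there: w1:F, w3:F, w5:F. ✗
w1: no successors, so []<>(~q -> ~p) holds vacuously. ✓
w2: successors {w1, w3}; <>(~q -> ~p) there: w1:F, w3:F. ✗
w3: no successors, so []<>(~q -> ~p) holds vacuously. ✓
w4: successors {w1, w3, w5}; <>(~q -> ~p) there: w1:F, w3:F, w5:F. ✗
w5: no successors, so []<>(~q -> ~p) holds vacuously. ✓
Satisfying worlds: {w1, w3, w5}.

3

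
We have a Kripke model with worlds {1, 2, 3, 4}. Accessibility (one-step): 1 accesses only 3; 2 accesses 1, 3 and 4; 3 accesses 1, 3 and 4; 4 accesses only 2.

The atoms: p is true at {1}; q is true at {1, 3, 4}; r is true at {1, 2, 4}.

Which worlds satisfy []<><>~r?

{1, 2, 3, 4}

1: successors {3}; <><>~r there: 3:T. ✓
2: successors {1, 3, 4}; <><>~r there: 1:T, 3:T, 4:T. ✓
3: successors {1, 3, 4}; <><>~r there: 1:T, 3:T, 4:T. ✓
4: successors {2}; <><>~r there: 2:T. ✓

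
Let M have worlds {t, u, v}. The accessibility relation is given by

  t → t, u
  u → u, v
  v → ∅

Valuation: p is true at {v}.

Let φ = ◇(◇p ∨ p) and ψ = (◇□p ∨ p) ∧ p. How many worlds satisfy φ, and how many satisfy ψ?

2 and 1

For ◇(◇p ∨ p):
t: successors {t, u}; ◇p ∨ p there: t:F, u:T. ✓
u: successors {u, v}; ◇p ∨ p there: u:T, v:T. ✓
v: no successors, so ◇(◇p ∨ p) fails. ✗
— 2 worlds.
For (◇□p ∨ p) ∧ p:
t: ◇□p ∨ p is F, p is F. ✗
u: ◇□p ∨ p is T, p is F. ✗
v: ◇□p ∨ p is T, p is T. ✓
— 1 world.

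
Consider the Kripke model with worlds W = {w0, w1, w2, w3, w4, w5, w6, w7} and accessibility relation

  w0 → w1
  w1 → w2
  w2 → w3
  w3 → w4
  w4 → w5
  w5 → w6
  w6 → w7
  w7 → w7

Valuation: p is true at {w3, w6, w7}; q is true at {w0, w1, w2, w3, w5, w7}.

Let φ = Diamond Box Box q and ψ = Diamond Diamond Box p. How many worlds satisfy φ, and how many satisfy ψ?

6 and 6

For Diamond Box Box q:
w0: successors {w1}; Box Box q there: w1:T. ✓
w1: successors {w2}; Box Box q there: w2:F. ✗
w2: successors {w3}; Box Box q there: w3:T. ✓
w3: successors {w4}; Box Box q there: w4:F. ✗
w4: successors {w5}; Box Box q there: w5:T. ✓
w5: successors {w6}; Box Box q there: w6:T. ✓
w6: successors {w7}; Box Box q there: w7:T. ✓
w7: successors {w7}; Box Box q there: w7:T. ✓
— 6 worlds.
For Diamond Diamond Box p:
w0: successors {w1}; Diamond Box p there: w1:T. ✓
w1: successors {w2}; Diamond Box p there: w2:F. ✗
w2: successors {w3}; Diamond Box p there: w3:F. ✗
w3: successors {w4}; Diamond Box p there: w4:T. ✓
w4: successors {w5}; Diamond Box p there: w5:T. ✓
w5: successors {w6}; Diamond Box p there: w6:T. ✓
w6: successors {w7}; Diamond Box p there: w7:T. ✓
w7: successors {w7}; Diamond Box p there: w7:T. ✓
— 6 worlds.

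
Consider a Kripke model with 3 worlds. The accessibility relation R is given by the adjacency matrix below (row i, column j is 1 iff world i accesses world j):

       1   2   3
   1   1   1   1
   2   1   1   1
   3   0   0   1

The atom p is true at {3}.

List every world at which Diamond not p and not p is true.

{1, 2}

1: Diamond not p is T, not p is T. ✓
2: Diamond not p is T, not p is T. ✓
3: Diamond not p is F, not p is F. ✗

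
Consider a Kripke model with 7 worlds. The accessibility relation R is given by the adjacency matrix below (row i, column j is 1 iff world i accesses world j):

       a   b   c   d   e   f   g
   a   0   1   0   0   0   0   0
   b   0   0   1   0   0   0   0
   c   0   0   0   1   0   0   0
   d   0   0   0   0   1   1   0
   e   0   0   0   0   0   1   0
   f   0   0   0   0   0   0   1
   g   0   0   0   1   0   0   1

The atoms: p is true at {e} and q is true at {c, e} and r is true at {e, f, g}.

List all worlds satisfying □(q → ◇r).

{a, c, d, e, f, g}

a: successors {b}; q → ◇r there: b:T. ✓
b: successors {c}; q → ◇r there: c:F. ✗
c: successors {d}; q → ◇r there: d:T. ✓
d: successors {e, f}; q → ◇r there: e:T, f:T. ✓
e: successors {f}; q → ◇r there: f:T. ✓
f: successors {g}; q → ◇r there: g:T. ✓
g: successors {d, g}; q → ◇r there: d:T, g:T. ✓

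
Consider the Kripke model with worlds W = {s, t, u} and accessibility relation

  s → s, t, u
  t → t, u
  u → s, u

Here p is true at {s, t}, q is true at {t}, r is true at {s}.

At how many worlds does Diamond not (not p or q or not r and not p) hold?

2

s: successors {s, t, u}; not (not p or q or not r and not p) there: s:T, t:F, u:F. ✓
t: successors {t, u}; not (not p or q or not r and not p) there: t:F, u:F. ✗
u: successors {s, u}; not (not p or q or not r and not p) there: s:T, u:F. ✓
Satisfying worlds: {s, u}.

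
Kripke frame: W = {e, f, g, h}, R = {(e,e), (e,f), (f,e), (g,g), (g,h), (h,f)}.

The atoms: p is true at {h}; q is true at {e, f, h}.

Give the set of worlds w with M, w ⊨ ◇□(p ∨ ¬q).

{g}

e: successors {e, f}; □(p ∨ ¬q) there: e:F, f:F. ✗
f: successors {e}; □(p ∨ ¬q) there: e:F. ✗
g: successors {g, h}; □(p ∨ ¬q) there: g:T, h:F. ✓
h: successors {f}; □(p ∨ ¬q) there: f:F. ✗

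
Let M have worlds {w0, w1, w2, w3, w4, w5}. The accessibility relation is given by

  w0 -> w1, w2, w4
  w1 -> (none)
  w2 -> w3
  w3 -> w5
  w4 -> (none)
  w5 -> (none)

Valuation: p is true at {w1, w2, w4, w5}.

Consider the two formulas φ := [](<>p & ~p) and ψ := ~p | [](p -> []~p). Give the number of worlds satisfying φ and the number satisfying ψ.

For [](<>p & ~p):
w0: successors {w1, w2, w4}; <>p & ~p there: w1:F, w2:F, w4:F. ✗
w1: no successors, so [](<>p & ~p) holds vacuously. ✓
w2: successors {w3}; <>p & ~p there: w3:T. ✓
w3: successors {w5}; <>p & ~p there: w5:F. ✗
w4: no successors, so [](<>p & ~p) holds vacuously. ✓
w5: no successors, so [](<>p & ~p) holds vacuously. ✓
— 4 worlds.
For ~p | [](p -> []~p):
w0: ~p is T, [](p -> []~p) is T. ✓
w1: ~p is F, [](p -> []~p) is T. ✓
w2: ~p is F, [](p -> []~p) is T. ✓
w3: ~p is T, [](p -> []~p) is T. ✓
w4: ~p is F, [](p -> []~p) is T. ✓
w5: ~p is F, [](p -> []~p) is T. ✓
— 6 worlds.

4 and 6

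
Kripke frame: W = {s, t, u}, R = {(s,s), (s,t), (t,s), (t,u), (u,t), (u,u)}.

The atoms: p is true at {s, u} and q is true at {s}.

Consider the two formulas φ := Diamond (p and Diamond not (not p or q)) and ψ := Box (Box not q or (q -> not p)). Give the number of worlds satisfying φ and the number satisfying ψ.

For Diamond (p and Diamond not (not p or q)):
s: successors {s, t}; p and Diamond not (not p or q) there: s:F, t:F. ✗
t: successors {s, u}; p and Diamond not (not p or q) there: s:F, u:T. ✓
u: successors {t, u}; p and Diamond not (not p or q) there: t:F, u:T. ✓
— 2 worlds.
For Box (Box not q or (q -> not p)):
s: successors {s, t}; Box not q or (q -> not p) there: s:F, t:T. ✗
t: successors {s, u}; Box not q or (q -> not p) there: s:F, u:T. ✗
u: successors {t, u}; Box not q or (q -> not p) there: t:T, u:T. ✓
— 1 world.

2 and 1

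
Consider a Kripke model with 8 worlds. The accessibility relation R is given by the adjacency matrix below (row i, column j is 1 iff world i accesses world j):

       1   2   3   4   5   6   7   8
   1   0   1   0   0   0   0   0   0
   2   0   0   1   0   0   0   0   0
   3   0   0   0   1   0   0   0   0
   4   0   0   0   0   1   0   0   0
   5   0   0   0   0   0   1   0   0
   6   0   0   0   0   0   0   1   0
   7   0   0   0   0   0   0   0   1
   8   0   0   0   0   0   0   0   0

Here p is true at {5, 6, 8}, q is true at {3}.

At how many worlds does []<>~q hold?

1: successors {2}; <>~q there: 2:F. ✗
2: successors {3}; <>~q there: 3:T. ✓
3: successors {4}; <>~q there: 4:T. ✓
4: successors {5}; <>~q there: 5:T. ✓
5: successors {6}; <>~q there: 6:T. ✓
6: successors {7}; <>~q there: 7:T. ✓
7: successors {8}; <>~q there: 8:F. ✗
8: no successors, so []<>~q holds vacuously. ✓
Satisfying worlds: {2, 3, 4, 5, 6, 8}.

6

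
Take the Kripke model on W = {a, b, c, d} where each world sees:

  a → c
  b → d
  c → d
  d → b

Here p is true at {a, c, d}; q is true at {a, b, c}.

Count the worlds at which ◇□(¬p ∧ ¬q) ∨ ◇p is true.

3

a: ◇□(¬p ∧ ¬q) is F, ◇p is T. ✓
b: ◇□(¬p ∧ ¬q) is F, ◇p is T. ✓
c: ◇□(¬p ∧ ¬q) is F, ◇p is T. ✓
d: ◇□(¬p ∧ ¬q) is F, ◇p is F. ✗
Satisfying worlds: {a, b, c}.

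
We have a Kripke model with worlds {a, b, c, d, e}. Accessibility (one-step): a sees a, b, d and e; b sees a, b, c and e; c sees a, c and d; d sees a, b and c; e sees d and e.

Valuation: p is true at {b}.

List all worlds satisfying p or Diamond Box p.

a: p is F, Diamond Box p is F. ✗
b: p is T, Diamond Box p is F. ✓
c: p is F, Diamond Box p is F. ✗
d: p is F, Diamond Box p is F. ✗
e: p is F, Diamond Box p is F. ✗

{b}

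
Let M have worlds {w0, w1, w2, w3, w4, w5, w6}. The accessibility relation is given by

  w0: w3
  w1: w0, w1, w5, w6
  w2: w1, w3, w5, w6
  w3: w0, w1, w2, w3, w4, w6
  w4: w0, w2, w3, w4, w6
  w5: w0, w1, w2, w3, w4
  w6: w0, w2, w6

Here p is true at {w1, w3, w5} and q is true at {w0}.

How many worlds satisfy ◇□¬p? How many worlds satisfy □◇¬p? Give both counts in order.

For ◇□¬p:
w0: successors {w3}; □¬p there: w3:F. ✗
w1: successors {w0, w1, w5, w6}; □¬p there: w0:F, w1:F, w5:F, w6:T. ✓
w2: successors {w1, w3, w5, w6}; □¬p there: w1:F, w3:F, w5:F, w6:T. ✓
w3: successors {w0, w1, w2, w3, w4, w6}; □¬p there: w0:F, w1:F, w2:F, w3:F, w4:F, w6:T. ✓
w4: successors {w0, w2, w3, w4, w6}; □¬p there: w0:F, w2:F, w3:F, w4:F, w6:T. ✓
w5: successors {w0, w1, w2, w3, w4}; □¬p there: w0:F, w1:F, w2:F, w3:F, w4:F. ✗
w6: successors {w0, w2, w6}; □¬p there: w0:F, w2:F, w6:T. ✓
— 5 worlds.
For □◇¬p:
w0: successors {w3}; ◇¬p there: w3:T. ✓
w1: successors {w0, w1, w5, w6}; ◇¬p there: w0:F, w1:T, w5:T, w6:T. ✗
w2: successors {w1, w3, w5, w6}; ◇¬p there: w1:T, w3:T, w5:T, w6:T. ✓
w3: successors {w0, w1, w2, w3, w4, w6}; ◇¬p there: w0:F, w1:T, w2:T, w3:T, w4:T, w6:T. ✗
w4: successors {w0, w2, w3, w4, w6}; ◇¬p there: w0:F, w2:T, w3:T, w4:T, w6:T. ✗
w5: successors {w0, w1, w2, w3, w4}; ◇¬p there: w0:F, w1:T, w2:T, w3:T, w4:T. ✗
w6: successors {w0, w2, w6}; ◇¬p there: w0:F, w2:T, w6:T. ✗
— 2 worlds.

5 and 2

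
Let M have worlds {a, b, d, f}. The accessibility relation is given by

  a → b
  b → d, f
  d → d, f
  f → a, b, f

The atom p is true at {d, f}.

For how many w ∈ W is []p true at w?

a: successors {b}; p there: b:F. ✗
b: successors {d, f}; p there: d:T, f:T. ✓
d: successors {d, f}; p there: d:T, f:T. ✓
f: successors {a, b, f}; p there: a:F, b:F, f:T. ✗
Satisfying worlds: {b, d}.

2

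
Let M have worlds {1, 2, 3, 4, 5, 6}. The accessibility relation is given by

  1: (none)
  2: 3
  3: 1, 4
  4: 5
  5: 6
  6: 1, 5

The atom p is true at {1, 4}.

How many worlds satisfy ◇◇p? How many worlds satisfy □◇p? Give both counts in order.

For ◇◇p:
1: no successors, so ◇◇p fails. ✗
2: successors {3}; ◇p there: 3:T. ✓
3: successors {1, 4}; ◇p there: 1:F, 4:F. ✗
4: successors {5}; ◇p there: 5:F. ✗
5: successors {6}; ◇p there: 6:T. ✓
6: successors {1, 5}; ◇p there: 1:F, 5:F. ✗
— 2 worlds.
For □◇p:
1: no successors, so □◇p holds vacuously. ✓
2: successors {3}; ◇p there: 3:T. ✓
3: successors {1, 4}; ◇p there: 1:F, 4:F. ✗
4: successors {5}; ◇p there: 5:F. ✗
5: successors {6}; ◇p there: 6:T. ✓
6: successors {1, 5}; ◇p there: 1:F, 5:F. ✗
— 3 worlds.

2 and 3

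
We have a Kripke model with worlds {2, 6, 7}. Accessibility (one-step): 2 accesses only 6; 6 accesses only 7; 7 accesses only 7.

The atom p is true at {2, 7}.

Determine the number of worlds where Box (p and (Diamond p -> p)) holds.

2: successors {6}; p and (Diamond p -> p) there: 6:F. ✗
6: successors {7}; p and (Diamond p -> p) there: 7:T. ✓
7: successors {7}; p and (Diamond p -> p) there: 7:T. ✓
Satisfying worlds: {6, 7}.

2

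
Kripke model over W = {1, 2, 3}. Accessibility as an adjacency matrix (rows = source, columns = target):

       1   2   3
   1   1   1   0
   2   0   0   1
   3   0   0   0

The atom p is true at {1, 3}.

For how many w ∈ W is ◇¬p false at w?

1: successors {1, 2}; ¬p there: 1:F, 2:T. ✓
2: successors {3}; ¬p there: 3:F. ✗
3: no successors, so ◇¬p fails. ✗
Satisfying worlds: {1}.
So ◇¬p fails at the other 2 worlds.

2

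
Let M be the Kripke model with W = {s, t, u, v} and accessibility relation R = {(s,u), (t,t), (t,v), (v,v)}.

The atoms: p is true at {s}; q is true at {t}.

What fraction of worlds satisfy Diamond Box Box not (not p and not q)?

1/4

s: successors {u}; Box Box not (not p and not q) there: u:T. ✓
t: successors {t, v}; Box Box not (not p and not q) there: t:F, v:F. ✗
u: no successors, so Diamond Box Box not (not p and not q) fails. ✗
v: successors {v}; Box Box not (not p and not q) there: v:F. ✗
That's 1 of 4 worlds, so 1/4.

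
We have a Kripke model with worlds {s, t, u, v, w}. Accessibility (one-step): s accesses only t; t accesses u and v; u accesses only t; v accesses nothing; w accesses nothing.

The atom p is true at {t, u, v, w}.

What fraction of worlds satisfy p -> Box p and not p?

s: p is F, Box p and not p is T. ✓
t: p is T, Box p and not p is F. ✗
u: p is T, Box p and not p is F. ✗
v: p is T, Box p and not p is F. ✗
w: p is T, Box p and not p is F. ✗
That's 1 of 5 worlds, so 1/5.

1/5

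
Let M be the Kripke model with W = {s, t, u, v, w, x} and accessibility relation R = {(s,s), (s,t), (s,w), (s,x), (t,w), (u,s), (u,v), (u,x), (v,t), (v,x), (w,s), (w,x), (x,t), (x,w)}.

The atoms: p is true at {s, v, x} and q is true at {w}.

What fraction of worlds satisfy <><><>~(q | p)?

s: successors {s, t, w, x}; <><>~(q | p) there: s:T, t:F, w:T, x:F. ✓
t: successors {w}; <><>~(q | p) there: w:T. ✓
u: successors {s, v, x}; <><>~(q | p) there: s:T, v:T, x:F. ✓
v: successors {t, x}; <><>~(q | p) there: t:F, x:F. ✗
w: successors {s, x}; <><>~(q | p) there: s:T, x:F. ✓
x: successors {t, w}; <><>~(q | p) there: t:F, w:T. ✓
That's 5 of 6 worlds, so 5/6.

5/6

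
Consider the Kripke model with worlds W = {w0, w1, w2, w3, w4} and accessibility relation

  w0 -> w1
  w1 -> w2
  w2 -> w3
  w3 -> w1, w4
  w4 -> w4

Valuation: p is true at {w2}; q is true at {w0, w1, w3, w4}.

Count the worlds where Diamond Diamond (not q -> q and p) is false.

1

w0: successors {w1}; Diamond (not q -> q and p) there: w1:F. ✗
w1: successors {w2}; Diamond (not q -> q and p) there: w2:T. ✓
w2: successors {w3}; Diamond (not q -> q and p) there: w3:T. ✓
w3: successors {w1, w4}; Diamond (not q -> q and p) there: w1:F, w4:T. ✓
w4: successors {w4}; Diamond (not q -> q and p) there: w4:T. ✓
Satisfying worlds: {w1, w2, w3, w4}.
So Diamond Diamond (not q -> q and p) fails at the other 1 world.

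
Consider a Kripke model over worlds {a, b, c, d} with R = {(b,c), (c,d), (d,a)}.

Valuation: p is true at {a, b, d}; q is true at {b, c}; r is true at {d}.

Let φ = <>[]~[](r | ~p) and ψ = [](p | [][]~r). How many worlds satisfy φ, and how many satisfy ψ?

For <>[]~[](r | ~p):
a: no successors, so <>[]~[](r | ~p) fails. ✗
b: successors {c}; []~[](r | ~p) there: c:T. ✓
c: successors {d}; []~[](r | ~p) there: d:F. ✗
d: successors {a}; []~[](r | ~p) there: a:T. ✓
— 2 worlds.
For [](p | [][]~r):
a: no successors, so [](p | [][]~r) holds vacuously. ✓
b: successors {c}; p | [][]~r there: c:T. ✓
c: successors {d}; p | [][]~r there: d:T. ✓
d: successors {a}; p | [][]~r there: a:T. ✓
— 4 worlds.

2 and 4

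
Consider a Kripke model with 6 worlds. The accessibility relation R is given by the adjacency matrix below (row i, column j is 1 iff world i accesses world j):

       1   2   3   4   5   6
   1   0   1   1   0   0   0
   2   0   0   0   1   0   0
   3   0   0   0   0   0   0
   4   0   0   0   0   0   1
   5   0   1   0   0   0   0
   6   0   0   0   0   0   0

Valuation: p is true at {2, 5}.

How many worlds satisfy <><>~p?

3

1: successors {2, 3}; <>~p there: 2:T, 3:F. ✓
2: successors {4}; <>~p there: 4:T. ✓
3: no successors, so <><>~p fails. ✗
4: successors {6}; <>~p there: 6:F. ✗
5: successors {2}; <>~p there: 2:T. ✓
6: no successors, so <><>~p fails. ✗
Satisfying worlds: {1, 2, 5}.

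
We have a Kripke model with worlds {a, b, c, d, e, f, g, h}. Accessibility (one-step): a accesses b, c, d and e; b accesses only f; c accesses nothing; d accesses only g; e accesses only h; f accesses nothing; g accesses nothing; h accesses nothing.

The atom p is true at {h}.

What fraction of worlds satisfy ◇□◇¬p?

a: successors {b, c, d, e}; □◇¬p there: b:F, c:T, d:F, e:F. ✓
b: successors {f}; □◇¬p there: f:T. ✓
c: no successors, so ◇□◇¬p fails. ✗
d: successors {g}; □◇¬p there: g:T. ✓
e: successors {h}; □◇¬p there: h:T. ✓
f: no successors, so ◇□◇¬p fails. ✗
g: no successors, so ◇□◇¬p fails. ✗
h: no successors, so ◇□◇¬p fails. ✗
That's 4 of 8 worlds, so 4/8 = 1/2.

1/2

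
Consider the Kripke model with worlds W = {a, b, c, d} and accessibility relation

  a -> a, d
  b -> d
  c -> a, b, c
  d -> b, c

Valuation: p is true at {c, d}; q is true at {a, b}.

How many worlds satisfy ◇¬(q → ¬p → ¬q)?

a: successors {a, d}; ¬(q → ¬p → ¬q) there: a:T, d:F. ✓
b: successors {d}; ¬(q → ¬p → ¬q) there: d:F. ✗
c: successors {a, b, c}; ¬(q → ¬p → ¬q) there: a:T, b:T, c:F. ✓
d: successors {b, c}; ¬(q → ¬p → ¬q) there: b:T, c:F. ✓
Satisfying worlds: {a, c, d}.

3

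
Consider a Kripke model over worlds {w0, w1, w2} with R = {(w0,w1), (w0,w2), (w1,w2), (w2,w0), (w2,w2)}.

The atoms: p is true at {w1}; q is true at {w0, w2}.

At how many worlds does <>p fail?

w0: successors {w1, w2}; p there: w1:T, w2:F. ✓
w1: successors {w2}; p there: w2:F. ✗
w2: successors {w0, w2}; p there: w0:F, w2:F. ✗
Satisfying worlds: {w0}.
So <>p fails at the other 2 worlds.

2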